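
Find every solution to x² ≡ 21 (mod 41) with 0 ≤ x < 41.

41 ≡ 1 (mod 4), so we find a root by search.
Trying successive values, 12² = 144 ≡ 21 (mod 41). The other root is 41 − 12 = 29.

12, 29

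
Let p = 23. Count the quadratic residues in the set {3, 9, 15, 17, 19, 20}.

2

(3/23) = +1 → QR.
(9/23) = +1 → QR.
(15/23) = -1 → non-residue.
(17/23) = -1 → non-residue.
(19/23) = -1 → non-residue.
(20/23) = -1 → non-residue.
Total quadratic residues among the 6: 2.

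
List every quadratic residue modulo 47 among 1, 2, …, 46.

Square k = 1,…,23 (k and 47−k give the same square):
1²=1, 2²=4, 3²=9, 4²=16, 5²=25, 6²=36, 7²≡2, 8²≡17, 9²≡34, 10²≡6, 11²≡27, 12²≡3, 13²≡28, 14²≡8, 15²≡37, 16²≡21, 17²≡7, 18²≡42, 19²≡32, 20²≡24, 21²≡18, 22²≡14, 23²≡12 (mod 47).
So the quadratic residues mod 47 are {1, 2, 3, 4, 6, 7, 8, 9, 12, 14, 16, 17, 18, 21, 24, 25, 27, 28, 32, 34, 36, 37, 42}.

1 2 3 4 6 7 8 9 12 14 16 17 18 21 24 25 27 28 32 34 36 37 42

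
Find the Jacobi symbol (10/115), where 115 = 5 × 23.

Pull out 2: since 115 ≡ 3 (mod 8), (2/115) = -1.
Reciprocity: 5 ≡ 1 and 115 ≡ 3 (mod 4), so (5/115) = +(115/5).
Reduce top mod 5: now compute (0/5).
Top reduces to 0: gcd > 1, so the symbol is 0.

0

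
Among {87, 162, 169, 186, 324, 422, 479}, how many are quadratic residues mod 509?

(87/509) = -1 → non-residue.
(162/509) = -1 → non-residue.
(169/509) = +1 → QR.
(186/509) = -1 → non-residue.
(324/509) = +1 → QR.
(422/509) = -1 → non-residue.
(479/509) = +1 → QR.
Total quadratic residues among the 7: 3.

3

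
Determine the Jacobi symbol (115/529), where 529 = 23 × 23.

0

Reciprocity: 115 ≡ 3 and 529 ≡ 1 (mod 4), so (115/529) = +(529/115).
Reduce top mod 115: now compute (69/115).
Reciprocity: 69 ≡ 1 and 115 ≡ 3 (mod 4), so (69/115) = +(115/69).
Reduce top mod 69: now compute (46/69).
Pull out 2: since 69 ≡ 5 (mod 8), (2/69) = -1.
Reciprocity: 23 ≡ 3 and 69 ≡ 1 (mod 4), so (23/69) = +(69/23).
Reduce top mod 23: now compute (0/23).
Top reduces to 0: gcd > 1, so the symbol is 0.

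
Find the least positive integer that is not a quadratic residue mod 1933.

(2/1933) = −1, so 2 is the smallest positive non-residue mod 1933.

2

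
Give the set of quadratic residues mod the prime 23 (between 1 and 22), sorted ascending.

1, 2, 3, 4, 6, 8, 9, 12, 13, 16, 18

Square k = 1,…,11 (k and 23−k give the same square):
1²=1, 2²=4, 3²=9, 4²=16, 5²≡2, 6²≡13, 7²≡3, 8²≡18, 9²≡12, 10²≡8, 11²≡6 (mod 23).
So the quadratic residues mod 23 are {1, 2, 3, 4, 6, 8, 9, 12, 13, 16, 18}.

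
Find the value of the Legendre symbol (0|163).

0

Top reduces to 0: gcd > 1, so the symbol is 0.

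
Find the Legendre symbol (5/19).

1

Euler's criterion: (5/19) ≡ 5^9 (mod 19).
5^2 ≡ 6 (mod 19)
5^4 ≡ 17 (mod 19)
5^8 ≡ 4 (mod 19)
5^9 = 5^(8+1) ≡ 1 (mod 19).
Result is 1, so (5/19) = 1.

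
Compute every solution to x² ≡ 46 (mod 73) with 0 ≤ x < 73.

73 ≡ 1 (mod 4), so we find a root by search.
Trying successive values, 22² = 484 ≡ 46 (mod 73). The other root is 73 − 22 = 51.

22, 51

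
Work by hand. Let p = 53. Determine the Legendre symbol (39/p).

Reciprocity: 39 ≡ 3 and 53 ≡ 1 (mod 4), so (39/53) = +(53/39).
Reduce top mod 39: now compute (14/39).
Pull out 2: since 39 ≡ 7 (mod 8), (2/39) = +1.
Reciprocity: 7 ≡ 3 and 39 ≡ 3 (mod 4), so (7/39) = −(39/7).
Reduce top mod 7: now compute (4/7).
Pull out 2^2: since 7 ≡ 7 (mod 8), (2/7) = +1, so (2/7)^2 = +1.
Reached (1/7) = 1. Collecting the sign flips along the way, the symbol is -1.

-1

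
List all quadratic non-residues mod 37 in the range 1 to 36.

2 5 6 8 13 14 15 17 18 19 20 22 23 24 29 31 32 35

Square k = 1,…,18 (k and 37−k give the same square):
1²=1, 2²=4, 3²=9, 4²=16, 5²=25, 6²=36, 7²≡12, 8²≡27, 9²≡7, 10²≡26, 11²≡10, 12²≡33, 13²≡21, 14²≡11, 15²≡3, 16²≡34, 17²≡30, 18²≡28 (mod 37).
The residues are {1, 3, 4, 7, 9, 10, 11, 12, 16, 21, 25, 26, 27, 28, 30, 33, 34, 36}; the non-residues are the remaining 18 nonzero classes.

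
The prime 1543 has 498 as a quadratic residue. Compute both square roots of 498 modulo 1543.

Since 1543 ≡ 3 (mod 4), a square root of 498 is 498^((1543+1)/4) = 498^386 mod 1543.
Repeated squaring: 498^2≡1124, 498^4≡1202, 498^8≡556, 498^16≡536, 498^32≡298, 498^64≡853, 498^128≡856, 498^256≡1354 (mod 1543).
498^386 = 498^(256+128+2) ≡ 420 (mod 1543).
Check: 420² = 176400 ≡ 498 (mod 1543). The two roots are 420 and 1123.

420, 1123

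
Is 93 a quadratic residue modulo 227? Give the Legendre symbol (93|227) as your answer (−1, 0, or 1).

-1

Reciprocity: 93 ≡ 1 and 227 ≡ 3 (mod 4), so (93/227) = +(227/93).
Reduce top mod 93: now compute (41/93).
Reciprocity: 41 ≡ 1 and 93 ≡ 1 (mod 4), so (41/93) = +(93/41).
Reduce top mod 41: now compute (11/41).
Reciprocity: 11 ≡ 3 and 41 ≡ 1 (mod 4), so (11/41) = +(41/11).
Reduce top mod 11: now compute (8/11).
Pull out 2^3: since 11 ≡ 3 (mod 8), (2/11) = -1, so (2/11)^3 = -1.
Reached (1/11) = 1. Collecting the sign flips along the way, the symbol is -1.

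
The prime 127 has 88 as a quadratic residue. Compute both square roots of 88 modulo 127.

56, 71

Since 127 ≡ 3 (mod 4), a square root of 88 is 88^((127+1)/4) = 88^32 mod 127.
Repeated squaring: 88^2≡124, 88^4≡9, 88^8≡81, 88^16≡84, 88^32≡71 (mod 127).
88^32 = 88^(32) ≡ 71 (mod 127).
Check: 71² = 5041 ≡ 88 (mod 127). The two roots are 56 and 71.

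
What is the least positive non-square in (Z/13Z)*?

(2/13) = −1, so 2 is the smallest positive non-residue mod 13.

2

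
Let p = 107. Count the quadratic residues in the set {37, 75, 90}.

3

(37/107) = +1 → QR.
(75/107) = +1 → QR.
(90/107) = +1 → QR.
Total quadratic residues among the 3: 3.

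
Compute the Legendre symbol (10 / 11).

-1

Pull out 2: since 11 ≡ 3 (mod 8), (2/11) = -1.
Reciprocity: 5 ≡ 1 and 11 ≡ 3 (mod 4), so (5/11) = +(11/5).
Reduce top mod 5: now compute (1/5).
Reached (1/5) = 1. Collecting the sign flips along the way, the symbol is -1.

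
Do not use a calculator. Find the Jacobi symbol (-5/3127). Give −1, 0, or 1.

1

First reduce: -5 ≡ 3122 (mod 3127).
Pull out 2: since 3127 ≡ 7 (mod 8), (2/3127) = +1.
Reciprocity: 1561 ≡ 1 and 3127 ≡ 3 (mod 4), so (1561/3127) = +(3127/1561).
Reduce top mod 1561: now compute (5/1561).
Reciprocity: 5 ≡ 1 and 1561 ≡ 1 (mod 4), so (5/1561) = +(1561/5).
Reduce top mod 5: now compute (1/5).
Reached (1/5) = 1. Collecting the sign flips along the way, the symbol is +1.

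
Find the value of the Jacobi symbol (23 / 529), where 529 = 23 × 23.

0

Reciprocity: 23 ≡ 3 and 529 ≡ 1 (mod 4), so (23/529) = +(529/23).
Reduce top mod 23: now compute (0/23).
Top reduces to 0: gcd > 1, so the symbol is 0.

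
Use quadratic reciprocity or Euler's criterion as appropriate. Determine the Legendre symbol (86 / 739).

-1

Pull out 2: since 739 ≡ 3 (mod 8), (2/739) = -1.
Reciprocity: 43 ≡ 3 and 739 ≡ 3 (mod 4), so (43/739) = −(739/43).
Reduce top mod 43: now compute (8/43).
Pull out 2^3: since 43 ≡ 3 (mod 8), (2/43) = -1, so (2/43)^3 = -1.
Reached (1/43) = 1. Collecting the sign flips along the way, the symbol is -1.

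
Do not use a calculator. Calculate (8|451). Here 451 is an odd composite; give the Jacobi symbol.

-1

Pull out 2^3: since 451 ≡ 3 (mod 8), (2/451) = -1, so (2/451)^3 = -1.
Reached (1/451) = 1. Collecting the sign flips along the way, the symbol is -1.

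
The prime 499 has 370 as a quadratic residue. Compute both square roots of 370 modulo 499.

58, 441

Since 499 ≡ 3 (mod 4), a square root of 370 is 370^((499+1)/4) = 370^125 mod 499.
Repeated squaring: 370^2≡174, 370^4≡336, 370^8≡122, 370^16≡413, 370^32≡410, 370^64≡436 (mod 499).
370^125 = 370^(64+32+16+8+4+1) ≡ 441 (mod 499).
Check: 441² = 194481 ≡ 370 (mod 499). The two roots are 58 and 441.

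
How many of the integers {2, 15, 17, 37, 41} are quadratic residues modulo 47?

(2/47) = +1 → QR.
(15/47) = -1 → non-residue.
(17/47) = +1 → QR.
(37/47) = +1 → QR.
(41/47) = -1 → non-residue.
Total quadratic residues among the 5: 3.

3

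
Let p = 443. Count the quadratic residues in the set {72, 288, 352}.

1

(72/443) = -1 → non-residue.
(288/443) = -1 → non-residue.
(352/443) = +1 → QR.
Total quadratic residues among the 3: 1.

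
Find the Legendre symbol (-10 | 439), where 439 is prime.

-1

Euler's criterion: (-10/439) ≡ 429^219 (mod 439).
429^2 ≡ 100 (mod 439)
429^4 ≡ 342 (mod 439)
429^8 ≡ 190 (mod 439)
429^16 ≡ 102 (mod 439)
429^32 ≡ 307 (mod 439)
429^64 ≡ 303 (mod 439)
429^128 ≡ 58 (mod 439)
429^219 = 429^(128+64+16+8+2+1) ≡ 438 (mod 439).
Result is 438 ≡ −1, so (-10/439) = −1.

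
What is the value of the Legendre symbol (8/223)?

1

Pull out 2^3: since 223 ≡ 7 (mod 8), (2/223) = +1, so (2/223)^3 = +1.
Reached (1/223) = 1. Collecting the sign flips along the way, the symbol is +1.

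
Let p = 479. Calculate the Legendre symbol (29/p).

Euler's criterion: (29/479) ≡ 29^239 (mod 479).
29^2 ≡ 362 (mod 479)
29^4 ≡ 277 (mod 479)
29^8 ≡ 89 (mod 479)
29^16 ≡ 257 (mod 479)
29^32 ≡ 426 (mod 479)
29^64 ≡ 414 (mod 479)
29^128 ≡ 393 (mod 479)
29^239 = 29^(128+64+32+8+4+2+1) ≡ 478 (mod 479).
Result is 478 ≡ −1, so (29/479) = −1.

-1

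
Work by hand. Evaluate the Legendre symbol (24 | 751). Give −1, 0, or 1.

Pull out 2^3: since 751 ≡ 7 (mod 8), (2/751) = +1, so (2/751)^3 = +1.
Reciprocity: 3 ≡ 3 and 751 ≡ 3 (mod 4), so (3/751) = −(751/3).
Reduce top mod 3: now compute (1/3).
Reached (1/3) = 1. Collecting the sign flips along the way, the symbol is -1.

-1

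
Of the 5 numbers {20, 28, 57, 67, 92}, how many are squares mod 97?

0

(20/97) = -1 → non-residue.
(28/97) = -1 → non-residue.
(57/97) = -1 → non-residue.
(67/97) = -1 → non-residue.
(92/97) = -1 → non-residue.
Total quadratic residues among the 5: 0.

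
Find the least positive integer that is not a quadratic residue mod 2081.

3

(2/2081) = +1, so 2 is a residue.
(3/2081) = −1, so 3 is the smallest positive non-residue mod 2081.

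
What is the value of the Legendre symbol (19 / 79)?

Euler's criterion: (19/79) ≡ 19^39 (mod 79).
19^2 ≡ 45 (mod 79)
19^4 ≡ 50 (mod 79)
19^8 ≡ 51 (mod 79)
19^16 ≡ 73 (mod 79)
19^32 ≡ 36 (mod 79)
19^39 = 19^(32+4+2+1) ≡ 1 (mod 79).
Result is 1, so (19/79) = 1.

1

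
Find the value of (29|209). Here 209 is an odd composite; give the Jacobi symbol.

Reciprocity: 29 ≡ 1 and 209 ≡ 1 (mod 4), so (29/209) = +(209/29).
Reduce top mod 29: now compute (6/29).
Pull out 2: since 29 ≡ 5 (mod 8), (2/29) = -1.
Reciprocity: 3 ≡ 3 and 29 ≡ 1 (mod 4), so (3/29) = +(29/3).
Reduce top mod 3: now compute (2/3).
Pull out 2: since 3 ≡ 3 (mod 8), (2/3) = -1.
Reached (1/3) = 1. Collecting the sign flips along the way, the symbol is +1.

1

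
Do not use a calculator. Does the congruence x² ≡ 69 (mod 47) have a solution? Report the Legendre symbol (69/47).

-1

First reduce: 69 ≡ 22 (mod 47).
Pull out 2: since 47 ≡ 7 (mod 8), (2/47) = +1.
Reciprocity: 11 ≡ 3 and 47 ≡ 3 (mod 4), so (11/47) = −(47/11).
Reduce top mod 11: now compute (3/11).
Reciprocity: 3 ≡ 3 and 11 ≡ 3 (mod 4), so (3/11) = −(11/3).
Reduce top mod 3: now compute (2/3).
Pull out 2: since 3 ≡ 3 (mod 8), (2/3) = -1.
Reached (1/3) = 1. Collecting the sign flips along the way, the symbol is -1.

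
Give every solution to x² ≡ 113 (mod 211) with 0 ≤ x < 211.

18, 193

Since 211 ≡ 3 (mod 4), a square root of 113 is 113^((211+1)/4) = 113^53 mod 211.
Repeated squaring: 113^2≡109, 113^4≡65, 113^8≡5, 113^16≡25, 113^32≡203 (mod 211).
113^53 = 113^(32+16+4+1) ≡ 193 (mod 211).
Check: 193² = 37249 ≡ 113 (mod 211). The two roots are 18 and 193.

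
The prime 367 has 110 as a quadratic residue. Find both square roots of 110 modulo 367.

Since 367 ≡ 3 (mod 4), a square root of 110 is 110^((367+1)/4) = 110^92 mod 367.
Repeated squaring: 110^2≡356, 110^4≡121, 110^8≡328, 110^16≡53, 110^32≡240, 110^64≡348 (mod 367).
110^92 = 110^(64+16+8+4) ≡ 117 (mod 367).
Check: 117² = 13689 ≡ 110 (mod 367). The two roots are 117 and 250.

117, 250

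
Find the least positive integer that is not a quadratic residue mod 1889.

3

(2/1889) = +1, so 2 is a residue.
(3/1889) = −1, so 3 is the smallest positive non-residue mod 1889.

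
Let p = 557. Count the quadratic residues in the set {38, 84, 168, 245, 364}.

(38/557) = -1 → non-residue.
(84/557) = -1 → non-residue.
(168/557) = +1 → QR.
(245/557) = -1 → non-residue.
(364/557) = -1 → non-residue.
Total quadratic residues among the 5: 1.

1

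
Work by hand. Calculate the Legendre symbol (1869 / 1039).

First reduce: 1869 ≡ 830 (mod 1039).
Pull out 2: since 1039 ≡ 7 (mod 8), (2/1039) = +1.
Reciprocity: 415 ≡ 3 and 1039 ≡ 3 (mod 4), so (415/1039) = −(1039/415).
Reduce top mod 415: now compute (209/415).
Reciprocity: 209 ≡ 1 and 415 ≡ 3 (mod 4), so (209/415) = +(415/209).
Reduce top mod 209: now compute (206/209).
Pull out 2: since 209 ≡ 1 (mod 8), (2/209) = +1.
Reciprocity: 103 ≡ 3 and 209 ≡ 1 (mod 4), so (103/209) = +(209/103).
Reduce top mod 103: now compute (3/103).
Reciprocity: 3 ≡ 3 and 103 ≡ 3 (mod 4), so (3/103) = −(103/3).
Reduce top mod 3: now compute (1/3).
Reached (1/3) = 1. Collecting the sign flips along the way, the symbol is +1.

1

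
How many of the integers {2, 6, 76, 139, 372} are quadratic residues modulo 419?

1

(2/419) = -1 → non-residue.
(6/419) = -1 → non-residue.
(76/419) = -1 → non-residue.
(139/419) = +1 → QR.
(372/419) = -1 → non-residue.
Total quadratic residues among the 5: 1.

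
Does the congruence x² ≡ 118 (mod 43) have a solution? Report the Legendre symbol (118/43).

-1

Euler's criterion: (118/43) ≡ 32^21 (mod 43).
32^2 ≡ 35 (mod 43)
32^4 ≡ 21 (mod 43)
32^8 ≡ 11 (mod 43)
32^16 ≡ 35 (mod 43)
32^21 = 32^(16+4+1) ≡ 42 (mod 43).
Result is 42 ≡ −1, so (118/43) = −1.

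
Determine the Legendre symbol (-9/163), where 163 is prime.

-1

Euler's criterion: (-9/163) ≡ 154^81 (mod 163).
154^2 ≡ 81 (mod 163)
154^4 ≡ 41 (mod 163)
154^8 ≡ 51 (mod 163)
154^16 ≡ 156 (mod 163)
154^32 ≡ 49 (mod 163)
154^64 ≡ 119 (mod 163)
154^81 = 154^(64+16+1) ≡ 162 (mod 163).
Result is 162 ≡ −1, so (-9/163) = −1.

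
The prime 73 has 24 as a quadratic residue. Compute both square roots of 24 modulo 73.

30, 43

73 ≡ 1 (mod 4), so we find a root by search.
Trying successive values, 30² = 900 ≡ 24 (mod 73). The other root is 73 − 30 = 43.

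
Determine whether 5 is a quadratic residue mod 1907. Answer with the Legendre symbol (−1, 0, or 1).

-1

Reciprocity: 5 ≡ 1 and 1907 ≡ 3 (mod 4), so (5/1907) = +(1907/5).
Reduce top mod 5: now compute (2/5).
Pull out 2: since 5 ≡ 5 (mod 8), (2/5) = -1.
Reached (1/5) = 1. Collecting the sign flips along the way, the symbol is -1.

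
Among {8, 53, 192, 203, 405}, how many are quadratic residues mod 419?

3

(8/419) = -1 → non-residue.
(53/419) = -1 → non-residue.
(192/419) = +1 → QR.
(203/419) = +1 → QR.
(405/419) = +1 → QR.
Total quadratic residues among the 5: 3.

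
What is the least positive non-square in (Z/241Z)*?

7

(2/241) = +1, so 2 is a residue.
(3/241) = +1, so 3 is a residue.
(4/241) = +1, so 4 is a residue.
(5/241) = +1, so 5 is a residue.
(6/241) = +1, so 6 is a residue.
(7/241) = −1, so 7 is the smallest positive non-residue mod 241.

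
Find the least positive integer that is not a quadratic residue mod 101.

(2/101) = −1, so 2 is the smallest positive non-residue mod 101.

2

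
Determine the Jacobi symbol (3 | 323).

1

Reciprocity: 3 ≡ 3 and 323 ≡ 3 (mod 4), so (3/323) = −(323/3).
Reduce top mod 3: now compute (2/3).
Pull out 2: since 3 ≡ 3 (mod 8), (2/3) = -1.
Reached (1/3) = 1. Collecting the sign flips along the way, the symbol is +1.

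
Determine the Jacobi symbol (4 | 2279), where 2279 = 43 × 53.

1

Pull out 2^2: since 2279 ≡ 7 (mod 8), (2/2279) = +1, so (2/2279)^2 = +1.
Reached (1/2279) = 1. Collecting the sign flips along the way, the symbol is +1.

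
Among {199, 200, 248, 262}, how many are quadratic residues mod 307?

(199/307) = +1 → QR.
(200/307) = -1 → non-residue.
(248/307) = +1 → QR.
(262/307) = +1 → QR.
Total quadratic residues among the 4: 3.

3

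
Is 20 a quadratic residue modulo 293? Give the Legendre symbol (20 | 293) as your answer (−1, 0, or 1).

-1

Pull out 2^2: since 293 ≡ 5 (mod 8), (2/293) = -1, so (2/293)^2 = +1.
Reciprocity: 5 ≡ 1 and 293 ≡ 1 (mod 4), so (5/293) = +(293/5).
Reduce top mod 5: now compute (3/5).
Reciprocity: 3 ≡ 3 and 5 ≡ 1 (mod 4), so (3/5) = +(5/3).
Reduce top mod 3: now compute (2/3).
Pull out 2: since 3 ≡ 3 (mod 8), (2/3) = -1.
Reached (1/3) = 1. Collecting the sign flips along the way, the symbol is -1.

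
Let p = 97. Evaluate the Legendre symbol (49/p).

Euler's criterion: (49/97) ≡ 49^48 (mod 97).
49^2 ≡ 73 (mod 97)
49^4 ≡ 91 (mod 97)
49^8 ≡ 36 (mod 97)
49^16 ≡ 35 (mod 97)
49^32 ≡ 61 (mod 97)
49^48 = 49^(32+16) ≡ 1 (mod 97).
Result is 1, so (49/97) = 1.

1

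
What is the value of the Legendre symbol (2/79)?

Euler's criterion: (2/79) ≡ 2^39 (mod 79).
2^2 ≡ 4 (mod 79)
2^4 ≡ 16 (mod 79)
2^8 ≡ 19 (mod 79)
2^16 ≡ 45 (mod 79)
2^32 ≡ 50 (mod 79)
2^39 = 2^(32+4+2+1) ≡ 1 (mod 79).
Result is 1, so (2/79) = 1.

1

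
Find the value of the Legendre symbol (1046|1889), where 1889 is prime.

-1

Pull out 2: since 1889 ≡ 1 (mod 8), (2/1889) = +1.
Reciprocity: 523 ≡ 3 and 1889 ≡ 1 (mod 4), so (523/1889) = +(1889/523).
Reduce top mod 523: now compute (320/523).
Pull out 2^6: since 523 ≡ 3 (mod 8), (2/523) = -1, so (2/523)^6 = +1.
Reciprocity: 5 ≡ 1 and 523 ≡ 3 (mod 4), so (5/523) = +(523/5).
Reduce top mod 5: now compute (3/5).
Reciprocity: 3 ≡ 3 and 5 ≡ 1 (mod 4), so (3/5) = +(5/3).
Reduce top mod 3: now compute (2/3).
Pull out 2: since 3 ≡ 3 (mod 8), (2/3) = -1.
Reached (1/3) = 1. Collecting the sign flips along the way, the symbol is -1.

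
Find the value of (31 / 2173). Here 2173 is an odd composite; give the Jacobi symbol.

-1

Reciprocity: 31 ≡ 3 and 2173 ≡ 1 (mod 4), so (31/2173) = +(2173/31).
Reduce top mod 31: now compute (3/31).
Reciprocity: 3 ≡ 3 and 31 ≡ 3 (mod 4), so (3/31) = −(31/3).
Reduce top mod 3: now compute (1/3).
Reached (1/3) = 1. Collecting the sign flips along the way, the symbol is -1.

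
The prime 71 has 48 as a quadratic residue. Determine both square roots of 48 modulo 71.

Since 71 ≡ 3 (mod 4), a square root of 48 is 48^((71+1)/4) = 48^18 mod 71.
Repeated squaring: 48^2≡32, 48^4≡30, 48^8≡48, 48^16≡32 (mod 71).
48^18 = 48^(16+2) ≡ 30 (mod 71).
Check: 30² = 900 ≡ 48 (mod 71). The two roots are 30 and 41.

30, 41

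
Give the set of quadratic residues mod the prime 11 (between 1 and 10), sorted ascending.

1, 3, 4, 5, 9

Square k = 1,…,5 (k and 11−k give the same square):
1²=1, 2²=4, 3²=9, 4²≡5, 5²≡3 (mod 11).
So the quadratic residues mod 11 are {1, 3, 4, 5, 9}.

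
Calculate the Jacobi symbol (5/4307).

Reciprocity: 5 ≡ 1 and 4307 ≡ 3 (mod 4), so (5/4307) = +(4307/5).
Reduce top mod 5: now compute (2/5).
Pull out 2: since 5 ≡ 5 (mod 8), (2/5) = -1.
Reached (1/5) = 1. Collecting the sign flips along the way, the symbol is -1.

-1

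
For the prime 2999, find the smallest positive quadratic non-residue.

17

(2/2999) = +1, so 2 is a residue.
(3/2999) = +1, so 3 is a residue.
(4/2999) = +1, so 4 is a residue.
(5/2999) = +1, so 5 is a residue.
(6/2999) = +1, so 6 is a residue.
(7/2999) = +1, so 7 is a residue.
(8/2999) = +1, so 8 is a residue.
(9/2999) = +1, so 9 is a residue.
(10/2999) = +1, so 10 is a residue.
(11/2999) = +1, so 11 is a residue.
(12/2999) = +1, so 12 is a residue.
(13/2999) = +1, so 13 is a residue.
(14/2999) = +1, so 14 is a residue.
(15/2999) = +1, so 15 is a residue.
(16/2999) = +1, so 16 is a residue.
(17/2999) = −1, so 17 is the smallest positive non-residue mod 2999.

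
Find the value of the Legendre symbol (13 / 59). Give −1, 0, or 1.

-1

Reciprocity: 13 ≡ 1 and 59 ≡ 3 (mod 4), so (13/59) = +(59/13).
Reduce top mod 13: now compute (7/13).
Reciprocity: 7 ≡ 3 and 13 ≡ 1 (mod 4), so (7/13) = +(13/7).
Reduce top mod 7: now compute (6/7).
Pull out 2: since 7 ≡ 7 (mod 8), (2/7) = +1.
Reciprocity: 3 ≡ 3 and 7 ≡ 3 (mod 4), so (3/7) = −(7/3).
Reduce top mod 3: now compute (1/3).
Reached (1/3) = 1. Collecting the sign flips along the way, the symbol is -1.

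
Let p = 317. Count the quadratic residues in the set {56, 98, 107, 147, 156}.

(56/317) = -1 → non-residue.
(98/317) = -1 → non-residue.
(107/317) = -1 → non-residue.
(147/317) = -1 → non-residue.
(156/317) = +1 → QR.
Total quadratic residues among the 5: 1.

1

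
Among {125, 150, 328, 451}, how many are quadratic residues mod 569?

2

(125/569) = +1 → QR.
(150/569) = -1 → non-residue.
(328/569) = +1 → QR.
(451/569) = -1 → non-residue.
Total quadratic residues among the 4: 2.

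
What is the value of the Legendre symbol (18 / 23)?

Pull out 2: since 23 ≡ 7 (mod 8), (2/23) = +1.
Reciprocity: 9 ≡ 1 and 23 ≡ 3 (mod 4), so (9/23) = +(23/9).
Reduce top mod 9: now compute (5/9).
Reciprocity: 5 ≡ 1 and 9 ≡ 1 (mod 4), so (5/9) = +(9/5).
Reduce top mod 5: now compute (4/5).
Pull out 2^2: since 5 ≡ 5 (mod 8), (2/5) = -1, so (2/5)^2 = +1.
Reached (1/5) = 1. Collecting the sign flips along the way, the symbol is +1.

1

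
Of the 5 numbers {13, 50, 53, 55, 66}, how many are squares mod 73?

2

(13/73) = -1 → non-residue.
(50/73) = +1 → QR.
(53/73) = -1 → non-residue.
(55/73) = +1 → QR.
(66/73) = -1 → non-residue.
Total quadratic residues among the 5: 2.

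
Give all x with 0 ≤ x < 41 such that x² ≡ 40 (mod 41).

41 ≡ 1 (mod 4), so we find a root by search.
Trying successive values, 9² = 81 ≡ 40 (mod 41). The other root is 41 − 9 = 32.

9, 32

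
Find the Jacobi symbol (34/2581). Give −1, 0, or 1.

Pull out 2: since 2581 ≡ 5 (mod 8), (2/2581) = -1.
Reciprocity: 17 ≡ 1 and 2581 ≡ 1 (mod 4), so (17/2581) = +(2581/17).
Reduce top mod 17: now compute (14/17).
Pull out 2: since 17 ≡ 1 (mod 8), (2/17) = +1.
Reciprocity: 7 ≡ 3 and 17 ≡ 1 (mod 4), so (7/17) = +(17/7).
Reduce top mod 7: now compute (3/7).
Reciprocity: 3 ≡ 3 and 7 ≡ 3 (mod 4), so (3/7) = −(7/3).
Reduce top mod 3: now compute (1/3).
Reached (1/3) = 1. Collecting the sign flips along the way, the symbol is +1.

1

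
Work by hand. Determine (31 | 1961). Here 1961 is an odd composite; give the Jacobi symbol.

1

Reciprocity: 31 ≡ 3 and 1961 ≡ 1 (mod 4), so (31/1961) = +(1961/31).
Reduce top mod 31: now compute (8/31).
Pull out 2^3: since 31 ≡ 7 (mod 8), (2/31) = +1, so (2/31)^3 = +1.
Reached (1/31) = 1. Collecting the sign flips along the way, the symbol is +1.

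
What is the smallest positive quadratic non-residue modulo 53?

(2/53) = −1, so 2 is the smallest positive non-residue mod 53.

2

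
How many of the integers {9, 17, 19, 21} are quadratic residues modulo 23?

1

(9/23) = +1 → QR.
(17/23) = -1 → non-residue.
(19/23) = -1 → non-residue.
(21/23) = -1 → non-residue.
Total quadratic residues among the 4: 1.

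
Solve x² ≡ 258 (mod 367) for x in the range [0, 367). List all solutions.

25, 342

Since 367 ≡ 3 (mod 4), a square root of 258 is 258^((367+1)/4) = 258^92 mod 367.
Repeated squaring: 258^2≡137, 258^4≡52, 258^8≡135, 258^16≡242, 258^32≡211, 258^64≡114 (mod 367).
258^92 = 258^(64+16+8+4) ≡ 25 (mod 367).
Check: 25² = 625 ≡ 258 (mod 367). The two roots are 25 and 342.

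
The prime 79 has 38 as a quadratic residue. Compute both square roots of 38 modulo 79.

Since 79 ≡ 3 (mod 4), a square root of 38 is 38^((79+1)/4) = 38^20 mod 79.
Repeated squaring: 38^2≡22, 38^4≡10, 38^8≡21, 38^16≡46 (mod 79).
38^20 = 38^(16+4) ≡ 65 (mod 79).
Check: 65² = 4225 ≡ 38 (mod 79). The two roots are 14 and 65.

14, 65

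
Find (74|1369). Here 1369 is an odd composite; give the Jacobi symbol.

Pull out 2: since 1369 ≡ 1 (mod 8), (2/1369) = +1.
Reciprocity: 37 ≡ 1 and 1369 ≡ 1 (mod 4), so (37/1369) = +(1369/37).
Reduce top mod 37: now compute (0/37).
Top reduces to 0: gcd > 1, so the symbol is 0.

0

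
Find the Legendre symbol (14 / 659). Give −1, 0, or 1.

1

Euler's criterion: (14/659) ≡ 14^329 (mod 659).
14^2 ≡ 196 (mod 659)
14^4 ≡ 194 (mod 659)
14^8 ≡ 73 (mod 659)
14^16 ≡ 57 (mod 659)
14^32 ≡ 613 (mod 659)
14^64 ≡ 139 (mod 659)
14^128 ≡ 210 (mod 659)
14^256 ≡ 606 (mod 659)
14^329 = 14^(256+64+8+1) ≡ 1 (mod 659).
Result is 1, so (14/659) = 1.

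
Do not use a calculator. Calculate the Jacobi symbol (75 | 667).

-1

Reciprocity: 75 ≡ 3 and 667 ≡ 3 (mod 4), so (75/667) = −(667/75).
Reduce top mod 75: now compute (67/75).
Reciprocity: 67 ≡ 3 and 75 ≡ 3 (mod 4), so (67/75) = −(75/67).
Reduce top mod 67: now compute (8/67).
Pull out 2^3: since 67 ≡ 3 (mod 8), (2/67) = -1, so (2/67)^3 = -1.
Reached (1/67) = 1. Collecting the sign flips along the way, the symbol is -1.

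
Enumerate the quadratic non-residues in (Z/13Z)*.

Square k = 1,…,6 (k and 13−k give the same square):
1²=1, 2²=4, 3²=9, 4²≡3, 5²≡12, 6²≡10 (mod 13).
The residues are {1, 3, 4, 9, 10, 12}; the non-residues are the remaining 6 nonzero classes.

2,5,6,7,8,11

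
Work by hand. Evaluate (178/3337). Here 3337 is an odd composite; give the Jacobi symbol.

Pull out 2: since 3337 ≡ 1 (mod 8), (2/3337) = +1.
Reciprocity: 89 ≡ 1 and 3337 ≡ 1 (mod 4), so (89/3337) = +(3337/89).
Reduce top mod 89: now compute (44/89).
Pull out 2^2: since 89 ≡ 1 (mod 8), (2/89) = +1, so (2/89)^2 = +1.
Reciprocity: 11 ≡ 3 and 89 ≡ 1 (mod 4), so (11/89) = +(89/11).
Reduce top mod 11: now compute (1/11).
Reached (1/11) = 1. Collecting the sign flips along the way, the symbol is +1.

1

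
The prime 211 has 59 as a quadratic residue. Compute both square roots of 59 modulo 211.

Since 211 ≡ 3 (mod 4), a square root of 59 is 59^((211+1)/4) = 59^53 mod 211.
Repeated squaring: 59^2≡105, 59^4≡53, 59^8≡66, 59^16≡136, 59^32≡139 (mod 211).
59^53 = 59^(32+16+4+1) ≡ 103 (mod 211).
Check: 103² = 10609 ≡ 59 (mod 211). The two roots are 103 and 108.

103, 108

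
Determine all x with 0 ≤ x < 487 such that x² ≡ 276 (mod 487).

160, 327

Since 487 ≡ 3 (mod 4), a square root of 276 is 276^((487+1)/4) = 276^122 mod 487.
Repeated squaring: 276^2≡204, 276^4≡221, 276^8≡141, 276^16≡401, 276^32≡91, 276^64≡2 (mod 487).
276^122 = 276^(64+32+16+8+2) ≡ 327 (mod 487).
Check: 327² = 106929 ≡ 276 (mod 487). The two roots are 160 and 327.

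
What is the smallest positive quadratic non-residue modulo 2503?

(2/2503) = +1, so 2 is a residue.
(3/2503) = −1, so 3 is the smallest positive non-residue mod 2503.

3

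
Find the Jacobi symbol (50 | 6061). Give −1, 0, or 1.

-1

Pull out 2: since 6061 ≡ 5 (mod 8), (2/6061) = -1.
Reciprocity: 25 ≡ 1 and 6061 ≡ 1 (mod 4), so (25/6061) = +(6061/25).
Reduce top mod 25: now compute (11/25).
Reciprocity: 11 ≡ 3 and 25 ≡ 1 (mod 4), so (11/25) = +(25/11).
Reduce top mod 11: now compute (3/11).
Reciprocity: 3 ≡ 3 and 11 ≡ 3 (mod 4), so (3/11) = −(11/3).
Reduce top mod 3: now compute (2/3).
Pull out 2: since 3 ≡ 3 (mod 8), (2/3) = -1.
Reached (1/3) = 1. Collecting the sign flips along the way, the symbol is -1.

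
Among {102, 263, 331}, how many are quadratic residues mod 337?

(102/337) = -1 → non-residue.
(263/337) = +1 → QR.
(331/337) = +1 → QR.
Total quadratic residues among the 3: 2.

2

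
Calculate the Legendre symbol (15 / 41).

-1

Euler's criterion: (15/41) ≡ 15^20 (mod 41).
15^2 ≡ 20 (mod 41)
15^4 ≡ 31 (mod 41)
15^8 ≡ 18 (mod 41)
15^16 ≡ 37 (mod 41)
15^20 = 15^(16+4) ≡ 40 (mod 41).
Result is 40 ≡ −1, so (15/41) = −1.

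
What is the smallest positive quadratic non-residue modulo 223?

(2/223) = +1, so 2 is a residue.
(3/223) = −1, so 3 is the smallest positive non-residue mod 223.

3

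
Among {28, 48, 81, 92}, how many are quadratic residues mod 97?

(28/97) = -1 → non-residue.
(48/97) = +1 → QR.
(81/97) = +1 → QR.
(92/97) = -1 → non-residue.
Total quadratic residues among the 4: 2.

2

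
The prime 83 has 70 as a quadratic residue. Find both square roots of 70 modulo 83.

30, 53

Since 83 ≡ 3 (mod 4), a square root of 70 is 70^((83+1)/4) = 70^21 mod 83.
Repeated squaring: 70^2≡3, 70^4≡9, 70^8≡81, 70^16≡4 (mod 83).
70^21 = 70^(16+4+1) ≡ 30 (mod 83).
Check: 30² = 900 ≡ 70 (mod 83). The two roots are 30 and 53.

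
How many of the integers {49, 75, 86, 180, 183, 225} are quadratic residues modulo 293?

2

(49/293) = +1 → QR.
(75/293) = -1 → non-residue.
(86/293) = -1 → non-residue.
(180/293) = -1 → non-residue.
(183/293) = -1 → non-residue.
(225/293) = +1 → QR.
Total quadratic residues among the 6: 2.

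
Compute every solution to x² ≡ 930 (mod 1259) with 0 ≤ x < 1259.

85, 1174

Since 1259 ≡ 3 (mod 4), a square root of 930 is 930^((1259+1)/4) = 930^315 mod 1259.
Repeated squaring: 930^2≡1226, 930^4≡1089, 930^8≡1202, 930^16≡731, 930^32≡545, 930^64≡1160, 930^128≡988, 930^256≡419 (mod 1259).
930^315 = 930^(256+32+16+8+2+1) ≡ 85 (mod 1259).
Check: 85² = 7225 ≡ 930 (mod 1259). The two roots are 85 and 1174.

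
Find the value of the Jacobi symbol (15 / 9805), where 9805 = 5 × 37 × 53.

0

Reciprocity: 15 ≡ 3 and 9805 ≡ 1 (mod 4), so (15/9805) = +(9805/15).
Reduce top mod 15: now compute (10/15).
Pull out 2: since 15 ≡ 7 (mod 8), (2/15) = +1.
Reciprocity: 5 ≡ 1 and 15 ≡ 3 (mod 4), so (5/15) = +(15/5).
Reduce top mod 5: now compute (0/5).
Top reduces to 0: gcd > 1, so the symbol is 0.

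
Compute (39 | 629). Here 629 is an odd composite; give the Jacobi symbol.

1

Reciprocity: 39 ≡ 3 and 629 ≡ 1 (mod 4), so (39/629) = +(629/39).
Reduce top mod 39: now compute (5/39).
Reciprocity: 5 ≡ 1 and 39 ≡ 3 (mod 4), so (5/39) = +(39/5).
Reduce top mod 5: now compute (4/5).
Pull out 2^2: since 5 ≡ 5 (mod 8), (2/5) = -1, so (2/5)^2 = +1.
Reached (1/5) = 1. Collecting the sign flips along the way, the symbol is +1.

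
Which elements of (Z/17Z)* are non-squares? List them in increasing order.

3, 5, 6, 7, 10, 11, 12, 14

Square k = 1,…,8 (k and 17−k give the same square):
1²=1, 2²=4, 3²=9, 4²=16, 5²≡8, 6²≡2, 7²≡15, 8²≡13 (mod 17).
The residues are {1, 2, 4, 8, 9, 13, 15, 16}; the non-residues are the remaining 8 nonzero classes.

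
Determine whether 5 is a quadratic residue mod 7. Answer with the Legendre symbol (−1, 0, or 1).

Reciprocity: 5 ≡ 1 and 7 ≡ 3 (mod 4), so (5/7) = +(7/5).
Reduce top mod 5: now compute (2/5).
Pull out 2: since 5 ≡ 5 (mod 8), (2/5) = -1.
Reached (1/5) = 1. Collecting the sign flips along the way, the symbol is -1.

-1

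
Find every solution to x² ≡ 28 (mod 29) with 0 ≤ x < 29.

12, 17

29 ≡ 1 (mod 4), so we find a root by search.
Trying successive values, 12² = 144 ≡ 28 (mod 29). The other root is 29 − 12 = 17.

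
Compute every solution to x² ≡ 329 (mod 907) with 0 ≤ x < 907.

220, 687

Since 907 ≡ 3 (mod 4), a square root of 329 is 329^((907+1)/4) = 329^227 mod 907.
Repeated squaring: 329^2≡308, 329^4≡536, 329^8≡684, 329^16≡751, 329^32≡754, 329^64≡734, 329^128≡905 (mod 907).
329^227 = 329^(128+64+32+2+1) ≡ 220 (mod 907).
Check: 220² = 48400 ≡ 329 (mod 907). The two roots are 220 and 687.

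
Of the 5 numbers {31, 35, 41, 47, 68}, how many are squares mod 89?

(31/89) = -1 → non-residue.
(35/89) = -1 → non-residue.
(41/89) = -1 → non-residue.
(47/89) = +1 → QR.
(68/89) = +1 → QR.
Total quadratic residues among the 5: 2.

2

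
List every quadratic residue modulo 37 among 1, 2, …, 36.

1, 3, 4, 7, 9, 10, 11, 12, 16, 21, 25, 26, 27, 28, 30, 33, 34, 36

Square k = 1,…,18 (k and 37−k give the same square):
1²=1, 2²=4, 3²=9, 4²=16, 5²=25, 6²=36, 7²≡12, 8²≡27, 9²≡7, 10²≡26, 11²≡10, 12²≡33, 13²≡21, 14²≡11, 15²≡3, 16²≡34, 17²≡30, 18²≡28 (mod 37).
So the quadratic residues mod 37 are {1, 3, 4, 7, 9, 10, 11, 12, 16, 21, 25, 26, 27, 28, 30, 33, 34, 36}.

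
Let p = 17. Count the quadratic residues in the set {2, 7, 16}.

2

(2/17) = +1 → QR.
(7/17) = -1 → non-residue.
(16/17) = +1 → QR.
Total quadratic residues among the 3: 2.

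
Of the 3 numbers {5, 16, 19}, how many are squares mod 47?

1

(5/47) = -1 → non-residue.
(16/47) = +1 → QR.
(19/47) = -1 → non-residue.
Total quadratic residues among the 3: 1.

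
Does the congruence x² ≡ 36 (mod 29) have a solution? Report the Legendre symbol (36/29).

1

Euler's criterion: (36/29) ≡ 7^14 (mod 29).
7^2 ≡ 20 (mod 29)
7^4 ≡ 23 (mod 29)
7^8 ≡ 7 (mod 29)
7^14 = 7^(8+4+2) ≡ 1 (mod 29).
Result is 1, so (36/29) = 1.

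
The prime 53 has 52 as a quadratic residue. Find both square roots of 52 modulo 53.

53 ≡ 1 (mod 4), so we find a root by search.
Trying successive values, 23² = 529 ≡ 52 (mod 53). The other root is 53 − 23 = 30.

23, 30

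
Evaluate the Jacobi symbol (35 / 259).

0

Reciprocity: 35 ≡ 3 and 259 ≡ 3 (mod 4), so (35/259) = −(259/35).
Reduce top mod 35: now compute (14/35).
Pull out 2: since 35 ≡ 3 (mod 8), (2/35) = -1.
Reciprocity: 7 ≡ 3 and 35 ≡ 3 (mod 4), so (7/35) = −(35/7).
Reduce top mod 7: now compute (0/7).
Top reduces to 0: gcd > 1, so the symbol is 0.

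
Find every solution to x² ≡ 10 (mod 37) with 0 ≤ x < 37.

37 ≡ 1 (mod 4), so we find a root by search.
Trying successive values, 11² = 121 ≡ 10 (mod 37). The other root is 37 − 11 = 26.

11, 26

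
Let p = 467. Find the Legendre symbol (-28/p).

-1

First reduce: -28 ≡ 439 (mod 467).
Reciprocity: 439 ≡ 3 and 467 ≡ 3 (mod 4), so (439/467) = −(467/439).
Reduce top mod 439: now compute (28/439).
Pull out 2^2: since 439 ≡ 7 (mod 8), (2/439) = +1, so (2/439)^2 = +1.
Reciprocity: 7 ≡ 3 and 439 ≡ 3 (mod 4), so (7/439) = −(439/7).
Reduce top mod 7: now compute (5/7).
Reciprocity: 5 ≡ 1 and 7 ≡ 3 (mod 4), so (5/7) = +(7/5).
Reduce top mod 5: now compute (2/5).
Pull out 2: since 5 ≡ 5 (mod 8), (2/5) = -1.
Reached (1/5) = 1. Collecting the sign flips along the way, the symbol is -1.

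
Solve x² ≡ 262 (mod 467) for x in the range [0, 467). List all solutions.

27, 440

Since 467 ≡ 3 (mod 4), a square root of 262 is 262^((467+1)/4) = 262^117 mod 467.
Repeated squaring: 262^2≡462, 262^4≡25, 262^8≡158, 262^16≡213, 262^32≡70, 262^64≡230 (mod 467).
262^117 = 262^(64+32+16+4+1) ≡ 27 (mod 467).
Check: 27² = 729 ≡ 262 (mod 467). The two roots are 27 and 440.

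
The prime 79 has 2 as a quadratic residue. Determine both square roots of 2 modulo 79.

9, 70

Since 79 ≡ 3 (mod 4), a square root of 2 is 2^((79+1)/4) = 2^20 mod 79.
Repeated squaring: 2^2≡4, 2^4≡16, 2^8≡19, 2^16≡45 (mod 79).
2^20 = 2^(16+4) ≡ 9 (mod 79).
Check: 9² = 81 ≡ 2 (mod 79). The two roots are 9 and 70.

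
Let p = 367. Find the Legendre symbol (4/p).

Pull out 2^2: since 367 ≡ 7 (mod 8), (2/367) = +1, so (2/367)^2 = +1.
Reached (1/367) = 1. Collecting the sign flips along the way, the symbol is +1.

1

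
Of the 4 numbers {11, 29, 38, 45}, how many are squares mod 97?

1

(11/97) = +1 → QR.
(29/97) = -1 → non-residue.
(38/97) = -1 → non-residue.
(45/97) = -1 → non-residue.
Total quadratic residues among the 4: 1.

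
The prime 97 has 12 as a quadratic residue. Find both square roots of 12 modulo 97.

97 ≡ 1 (mod 4), so we find a root by search.
Trying successive values, 20² = 400 ≡ 12 (mod 97). The other root is 97 − 20 = 77.

20, 77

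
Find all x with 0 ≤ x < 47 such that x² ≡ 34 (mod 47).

Since 47 ≡ 3 (mod 4), a square root of 34 is 34^((47+1)/4) = 34^12 mod 47.
Repeated squaring: 34^2≡28, 34^4≡32, 34^8≡37 (mod 47).
34^12 = 34^(8+4) ≡ 9 (mod 47).
Check: 9² = 81 ≡ 34 (mod 47). The two roots are 9 and 38.

9, 38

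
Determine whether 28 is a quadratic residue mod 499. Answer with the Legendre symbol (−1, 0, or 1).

Pull out 2^2: since 499 ≡ 3 (mod 8), (2/499) = -1, so (2/499)^2 = +1.
Reciprocity: 7 ≡ 3 and 499 ≡ 3 (mod 4), so (7/499) = −(499/7).
Reduce top mod 7: now compute (2/7).
Pull out 2: since 7 ≡ 7 (mod 8), (2/7) = +1.
Reached (1/7) = 1. Collecting the sign flips along the way, the symbol is -1.

-1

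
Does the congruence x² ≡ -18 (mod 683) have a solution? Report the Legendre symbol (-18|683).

First reduce: -18 ≡ 665 (mod 683).
Reciprocity: 665 ≡ 1 and 683 ≡ 3 (mod 4), so (665/683) = +(683/665).
Reduce top mod 665: now compute (18/665).
Pull out 2: since 665 ≡ 1 (mod 8), (2/665) = +1.
Reciprocity: 9 ≡ 1 and 665 ≡ 1 (mod 4), so (9/665) = +(665/9).
Reduce top mod 9: now compute (8/9).
Pull out 2^3: since 9 ≡ 1 (mod 8), (2/9) = +1, so (2/9)^3 = +1.
Reached (1/9) = 1. Collecting the sign flips along the way, the symbol is +1.

1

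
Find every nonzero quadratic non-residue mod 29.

2, 3, 8, 10, 11, 12, 14, 15, 17, 18, 19, 21, 26, 27

Square k = 1,…,14 (k and 29−k give the same square):
1²=1, 2²=4, 3²=9, 4²=16, 5²=25, 6²≡7, 7²≡20, 8²≡6, 9²≡23, 10²≡13, 11²≡5, 12²≡28, 13²≡24, 14²≡22 (mod 29).
The residues are {1, 4, 5, 6, 7, 9, 13, 16, 20, 22, 23, 24, 25, 28}; the non-residues are the remaining 14 nonzero classes.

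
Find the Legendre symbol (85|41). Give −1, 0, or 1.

Euler's criterion: (85/41) ≡ 3^20 (mod 41).
3^2 ≡ 9 (mod 41)
3^4 ≡ 40 (mod 41)
3^8 ≡ 1 (mod 41)
3^16 ≡ 1 (mod 41)
3^20 = 3^(16+4) ≡ 40 (mod 41).
Result is 40 ≡ −1, so (85/41) = −1.

-1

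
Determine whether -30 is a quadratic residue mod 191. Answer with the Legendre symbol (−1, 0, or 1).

Euler's criterion: (-30/191) ≡ 161^95 (mod 191).
161^2 ≡ 136 (mod 191)
161^4 ≡ 160 (mod 191)
161^8 ≡ 6 (mod 191)
161^16 ≡ 36 (mod 191)
161^32 ≡ 150 (mod 191)
161^64 ≡ 153 (mod 191)
161^95 = 161^(64+16+8+4+2+1) ≡ 190 (mod 191).
Result is 190 ≡ −1, so (-30/191) = −1.

-1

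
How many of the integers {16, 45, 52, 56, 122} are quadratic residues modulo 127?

(16/127) = +1 → QR.
(45/127) = -1 → non-residue.
(52/127) = +1 → QR.
(56/127) = -1 → non-residue.
(122/127) = +1 → QR.
Total quadratic residues among the 5: 3.

3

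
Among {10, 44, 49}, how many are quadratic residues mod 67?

2

(10/67) = +1 → QR.
(44/67) = -1 → non-residue.
(49/67) = +1 → QR.
Total quadratic residues among the 3: 2.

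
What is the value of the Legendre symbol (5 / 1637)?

Reciprocity: 5 ≡ 1 and 1637 ≡ 1 (mod 4), so (5/1637) = +(1637/5).
Reduce top mod 5: now compute (2/5).
Pull out 2: since 5 ≡ 5 (mod 8), (2/5) = -1.
Reached (1/5) = 1. Collecting the sign flips along the way, the symbol is -1.

-1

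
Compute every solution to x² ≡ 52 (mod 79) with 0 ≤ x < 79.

17, 62

Since 79 ≡ 3 (mod 4), a square root of 52 is 52^((79+1)/4) = 52^20 mod 79.
Repeated squaring: 52^2≡18, 52^4≡8, 52^8≡64, 52^16≡67 (mod 79).
52^20 = 52^(16+4) ≡ 62 (mod 79).
Check: 62² = 3844 ≡ 52 (mod 79). The two roots are 17 and 62.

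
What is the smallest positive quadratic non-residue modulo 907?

2

(2/907) = −1, so 2 is the smallest positive non-residue mod 907.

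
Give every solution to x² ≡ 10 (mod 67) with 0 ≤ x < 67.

Since 67 ≡ 3 (mod 4), a square root of 10 is 10^((67+1)/4) = 10^17 mod 67.
Repeated squaring: 10^2≡33, 10^4≡17, 10^8≡21, 10^16≡39 (mod 67).
10^17 = 10^(16+1) ≡ 55 (mod 67).
Check: 55² = 3025 ≡ 10 (mod 67). The two roots are 12 and 55.

12, 55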